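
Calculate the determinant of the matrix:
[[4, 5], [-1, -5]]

For a 2×2 matrix [[a, b], [c, d]], det = ad - bc
det = (4)(-5) - (5)(-1) = -20 - -5 = -15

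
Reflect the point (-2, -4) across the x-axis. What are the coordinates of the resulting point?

Reflection across x-axis: (-2, -4) → (-2, 4)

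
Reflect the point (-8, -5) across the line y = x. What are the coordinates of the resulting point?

Reflection across line y = x: (-8, -5) → (-5, -8)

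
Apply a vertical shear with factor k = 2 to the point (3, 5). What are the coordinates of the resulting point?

Shear matrix for vertical shear with factor k = 2:
[[1, 0], [2, 1]]
Result: (3, 5) → (3, 11)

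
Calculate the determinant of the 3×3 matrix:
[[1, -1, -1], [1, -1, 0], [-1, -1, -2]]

Expansion along first row:
det = 1·det([[-1,0],[-1,-2]]) - -1·det([[1,0],[-1,-2]]) + -1·det([[1,-1],[-1,-1]])
    = 1·(-1·-2 - 0·-1) - -1·(1·-2 - 0·-1) + -1·(1·-1 - -1·-1)
    = 1·2 - -1·-2 + -1·-2
    = 2 + -2 + 2 = 2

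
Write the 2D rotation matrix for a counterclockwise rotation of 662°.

Rotation matrix formula: [[cos θ, -sin θ], [sin θ, cos θ]]
For θ = 662°:
cos(662°) = 0.5299
sin(662°) = -0.8480
Result: [[0.5299, 0.8480], [-0.8480, 0.5299]]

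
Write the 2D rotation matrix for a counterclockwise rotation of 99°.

Rotation matrix formula: [[cos θ, -sin θ], [sin θ, cos θ]]
For θ = 99°:
cos(99°) = -0.1564
sin(99°) = 0.9877
Result: [[-0.1564, -0.9877], [0.9877, -0.1564]]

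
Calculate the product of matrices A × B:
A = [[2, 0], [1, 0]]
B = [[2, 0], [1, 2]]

Matrix multiplication:
C[0][0] = 2×2 + 0×1 = 4
C[0][1] = 2×0 + 0×2 = 0
C[1][0] = 1×2 + 0×1 = 2
C[1][1] = 1×0 + 0×2 = 0
Result: [[4, 0], [2, 0]]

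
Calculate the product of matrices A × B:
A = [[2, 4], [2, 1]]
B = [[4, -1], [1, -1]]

Matrix multiplication:
C[0][0] = 2×4 + 4×1 = 12
C[0][1] = 2×-1 + 4×-1 = -6
C[1][0] = 2×4 + 1×1 = 9
C[1][1] = 2×-1 + 1×-1 = -3
Result: [[12, -6], [9, -3]]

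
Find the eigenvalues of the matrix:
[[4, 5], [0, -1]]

Characteristic equation: det(A - λI) = 0
λ² - (trace)λ + (det) = 0
trace = 4 + -1 = 3, det = (4)(-1) - (5)(0) = -4
λ² - (3)λ + (-4) = 0
λ = (3 ± √((3)² - 4·(-4))) / 2 = (3 ± √25) / 2
Solving: λ = -1, 4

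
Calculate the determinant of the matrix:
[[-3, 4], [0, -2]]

For a 2×2 matrix [[a, b], [c, d]], det = ad - bc
det = (-3)(-2) - (4)(0) = 6 - 0 = 6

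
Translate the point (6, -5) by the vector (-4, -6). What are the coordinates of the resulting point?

Translation by (-4, -6) (homogeneous matrix [[1, 0, -4], [0, 1, -6], [0, 0, 1]]):
x' = 6 + -4 = 2
y' = -5 + -6 = -11
Result: (2, -11)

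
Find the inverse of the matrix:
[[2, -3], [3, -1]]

For [[a,b],[c,d]], inverse = (1/det)·[[d,-b],[-c,a]]
det = (2)(-1) - (-3)(3) = -2 - -9 = 7
Inverse = (1/7)·[[-1, 3], [-3, 2]]
= [[-1/7, 3/7], [-3/7, 2/7]]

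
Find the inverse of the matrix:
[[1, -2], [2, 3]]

For [[a,b],[c,d]], inverse = (1/det)·[[d,-b],[-c,a]]
det = (1)(3) - (-2)(2) = 3 - -4 = 7
Inverse = (1/7)·[[3, 2], [-2, 1]]
= [[3/7, 2/7], [-2/7, 1/7]]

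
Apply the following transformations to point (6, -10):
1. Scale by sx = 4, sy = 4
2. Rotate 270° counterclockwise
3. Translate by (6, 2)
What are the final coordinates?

Step 1: Scale → (24, -40)
Step 2: Rotate 270° → (-40, -24)
Step 3: Translate → (-34, -22)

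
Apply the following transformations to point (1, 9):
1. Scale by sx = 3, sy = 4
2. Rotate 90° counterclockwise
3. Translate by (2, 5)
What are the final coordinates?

Step 1: Scale → (3, 36)
Step 2: Rotate 90° → (-36, 3)
Step 3: Translate → (-34, 8)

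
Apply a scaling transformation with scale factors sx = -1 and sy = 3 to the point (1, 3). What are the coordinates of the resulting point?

Scaling matrix:
[[-1, 0], [0, 3]]
Result: (1 × -1, 3 × 3) = (-1, 9)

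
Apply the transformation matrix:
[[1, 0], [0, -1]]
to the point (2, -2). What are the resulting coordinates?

Matrix multiplication:
[[1, 0], [0, -1]] × [2, -2]ᵀ
= [(1)(2) + (0)(-2), (0)(2) + (-1)(-2)]ᵀ
= [2, 2]ᵀ
Result: (2, 2)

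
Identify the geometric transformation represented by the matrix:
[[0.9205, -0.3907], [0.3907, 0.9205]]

This matrix represents: rotation by 23° counterclockwise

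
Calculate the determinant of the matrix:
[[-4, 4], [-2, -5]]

For a 2×2 matrix [[a, b], [c, d]], det = ad - bc
det = (-4)(-5) - (4)(-2) = 20 - -8 = 28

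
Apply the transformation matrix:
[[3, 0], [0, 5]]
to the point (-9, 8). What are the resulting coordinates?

Matrix multiplication:
[[3, 0], [0, 5]] × [-9, 8]ᵀ
= [(3)(-9) + (0)(8), (0)(-9) + (5)(8)]ᵀ
= [-27, 40]ᵀ
Result: (-27, 40)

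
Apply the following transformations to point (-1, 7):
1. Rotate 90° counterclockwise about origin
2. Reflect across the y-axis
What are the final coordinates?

Step 1: Rotate 90° → (-7, -1)
Step 2: Reflect across y-axis → (7, -1)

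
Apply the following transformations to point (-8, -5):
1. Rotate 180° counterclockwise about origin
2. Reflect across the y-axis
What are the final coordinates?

Step 1: Rotate 180° → (8, 5)
Step 2: Reflect across y-axis → (-8, 5)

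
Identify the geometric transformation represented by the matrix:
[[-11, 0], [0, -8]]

This matrix represents: non-uniform scaling by sx = -11, sy = -8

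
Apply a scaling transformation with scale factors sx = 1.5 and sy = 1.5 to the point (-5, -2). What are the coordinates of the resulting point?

Scaling matrix:
[[1.50, 0], [0, 1.50]]
Result: (-5 × 1.5, -2 × 1.5) = (-7.5, -3)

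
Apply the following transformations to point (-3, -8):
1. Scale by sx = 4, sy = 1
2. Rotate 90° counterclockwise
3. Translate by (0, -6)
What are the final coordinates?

Step 1: Scale → (-12, -8)
Step 2: Rotate 90° → (8, -12)
Step 3: Translate → (8, -18)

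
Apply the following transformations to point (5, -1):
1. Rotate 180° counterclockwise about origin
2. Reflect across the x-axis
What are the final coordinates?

Step 1: Rotate 180° → (-5, 1)
Step 2: Reflect across x-axis → (-5, -1)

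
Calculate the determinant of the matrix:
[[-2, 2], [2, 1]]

For a 2×2 matrix [[a, b], [c, d]], det = ad - bc
det = (-2)(1) - (2)(2) = -2 - 4 = -6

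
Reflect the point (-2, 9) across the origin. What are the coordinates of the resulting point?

Reflection across origin: (-2, 9) → (2, -9)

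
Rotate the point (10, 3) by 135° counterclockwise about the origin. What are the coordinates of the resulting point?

Rotation matrix for 135°: [[cos 135°, -sin 135°], [sin 135°, cos 135°]] ≈ [[-0.707107, -0.707107], [0.707107, -0.707107]]
[[-0.707107, -0.707107], [0.707107, -0.707107]] × [10, 3]ᵀ ≈ [-9.1924, 4.9497]ᵀ
Result: (-9.1924, 4.9497)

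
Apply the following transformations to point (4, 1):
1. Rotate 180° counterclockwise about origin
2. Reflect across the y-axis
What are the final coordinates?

Step 1: Rotate 180° → (-4, -1)
Step 2: Reflect across y-axis → (4, -1)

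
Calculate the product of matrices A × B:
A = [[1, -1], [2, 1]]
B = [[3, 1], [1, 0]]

Matrix multiplication:
C[0][0] = 1×3 + -1×1 = 2
C[0][1] = 1×1 + -1×0 = 1
C[1][0] = 2×3 + 1×1 = 7
C[1][1] = 2×1 + 1×0 = 2
Result: [[2, 1], [7, 2]]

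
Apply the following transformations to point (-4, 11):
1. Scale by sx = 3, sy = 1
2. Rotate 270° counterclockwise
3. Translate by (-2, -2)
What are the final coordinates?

Step 1: Scale → (-12, 11)
Step 2: Rotate 270° → (11, 12)
Step 3: Translate → (9, 10)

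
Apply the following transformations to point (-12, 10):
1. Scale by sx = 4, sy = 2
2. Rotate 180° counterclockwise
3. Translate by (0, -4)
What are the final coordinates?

Step 1: Scale → (-48, 20)
Step 2: Rotate 180° → (48, -20)
Step 3: Translate → (48, -24)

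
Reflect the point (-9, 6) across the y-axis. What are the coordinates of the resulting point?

Reflection across y-axis: (-9, 6) → (9, 6)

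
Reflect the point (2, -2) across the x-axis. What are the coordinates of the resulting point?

Reflection across x-axis: (2, -2) → (2, 2)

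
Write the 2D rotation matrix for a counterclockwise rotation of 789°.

Rotation matrix formula: [[cos θ, -sin θ], [sin θ, cos θ]]
For θ = 789°:
cos(789°) = 0.3584
sin(789°) = 0.9336
Result: [[0.3584, -0.9336], [0.9336, 0.3584]]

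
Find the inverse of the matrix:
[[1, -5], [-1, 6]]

For [[a,b],[c,d]], inverse = (1/det)·[[d,-b],[-c,a]]
det = (1)(6) - (-5)(-1) = 6 - 5 = 1
Inverse = [[6, 5], [1, 1]]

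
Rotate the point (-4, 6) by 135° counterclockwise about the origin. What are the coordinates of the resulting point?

Rotation matrix for 135°: [[cos 135°, -sin 135°], [sin 135°, cos 135°]] ≈ [[-0.707107, -0.707107], [0.707107, -0.707107]]
[[-0.707107, -0.707107], [0.707107, -0.707107]] × [-4, 6]ᵀ ≈ [-1.4142, -7.0711]ᵀ
Result: (-1.4142, -7.0711)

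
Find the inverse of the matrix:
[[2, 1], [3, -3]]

For [[a,b],[c,d]], inverse = (1/det)·[[d,-b],[-c,a]]
det = (2)(-3) - (1)(3) = -6 - 3 = -9
Inverse = (1/-9)·[[-3, -1], [-3, 2]]
= [[1/3, 1/9], [1/3, -2/9]]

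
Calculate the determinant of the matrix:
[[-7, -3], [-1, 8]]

For a 2×2 matrix [[a, b], [c, d]], det = ad - bc
det = (-7)(8) - (-3)(-1) = -56 - 3 = -59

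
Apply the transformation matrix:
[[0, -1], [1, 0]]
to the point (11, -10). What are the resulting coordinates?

Matrix multiplication:
[[0, -1], [1, 0]] × [11, -10]ᵀ
= [(0)(11) + (-1)(-10), (1)(11) + (0)(-10)]ᵀ
= [10, 11]ᵀ
Result: (10, 11)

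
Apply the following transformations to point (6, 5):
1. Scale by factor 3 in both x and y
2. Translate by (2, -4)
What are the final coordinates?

Step 1: Scale (6, 5) by 3 → (18, 15)
Step 2: Translate by (2, -4) → (20, 11)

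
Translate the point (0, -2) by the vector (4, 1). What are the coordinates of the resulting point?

Translation by (4, 1) (homogeneous matrix [[1, 0, 4], [0, 1, 1], [0, 0, 1]]):
x' = 0 + 4 = 4
y' = -2 + 1 = -1
Result: (4, -1)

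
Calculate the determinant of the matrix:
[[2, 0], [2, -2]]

For a 2×2 matrix [[a, b], [c, d]], det = ad - bc
det = (2)(-2) - (0)(2) = -4 - 0 = -4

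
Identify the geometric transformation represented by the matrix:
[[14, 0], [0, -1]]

This matrix represents: non-uniform scaling by sx = 14, sy = -1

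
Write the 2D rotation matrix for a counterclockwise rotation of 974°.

Rotation matrix formula: [[cos θ, -sin θ], [sin θ, cos θ]]
For θ = 974°:
cos(974°) = -0.2756
sin(974°) = -0.9613
Result: [[-0.2756, 0.9613], [-0.9613, -0.2756]]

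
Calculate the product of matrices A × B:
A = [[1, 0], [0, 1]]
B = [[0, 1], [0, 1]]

Matrix multiplication:
C[0][0] = 1×0 + 0×0 = 0
C[0][1] = 1×1 + 0×1 = 1
C[1][0] = 0×0 + 1×0 = 0
C[1][1] = 0×1 + 1×1 = 1
Result: [[0, 1], [0, 1]]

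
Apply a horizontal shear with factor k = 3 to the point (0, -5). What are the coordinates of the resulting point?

Shear matrix for horizontal shear with factor k = 3:
[[1, 3], [0, 1]]
Result: (0, -5) → (-15, -5)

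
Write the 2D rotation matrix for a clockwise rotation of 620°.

Rotation matrix formula: [[cos θ, -sin θ], [sin θ, cos θ]]
A clockwise rotation by 620° is equivalent to a counterclockwise rotation by -620°.
For θ = -620°:
cos(-620°) = -0.1736
sin(-620°) = 0.9848
Result: [[-0.1736, -0.9848], [0.9848, -0.1736]]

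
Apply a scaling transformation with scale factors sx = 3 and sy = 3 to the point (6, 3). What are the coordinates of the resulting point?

Scaling matrix:
[[3, 0], [0, 3]]
Result: (6 × 3, 3 × 3) = (18, 9)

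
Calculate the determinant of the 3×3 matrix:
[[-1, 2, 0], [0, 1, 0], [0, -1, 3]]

Expansion along first row:
det = -1·det([[1,0],[-1,3]]) - 2·det([[0,0],[0,3]]) + 0·det([[0,1],[0,-1]])
    = -1·(1·3 - 0·-1) - 2·(0·3 - 0·0) + 0·(0·-1 - 1·0)
    = -1·3 - 2·0 + 0·0
    = -3 + 0 + 0 = -3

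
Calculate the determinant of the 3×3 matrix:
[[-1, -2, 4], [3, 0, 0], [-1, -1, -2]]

Expansion along first row:
det = -1·det([[0,0],[-1,-2]]) - -2·det([[3,0],[-1,-2]]) + 4·det([[3,0],[-1,-1]])
    = -1·(0·-2 - 0·-1) - -2·(3·-2 - 0·-1) + 4·(3·-1 - 0·-1)
    = -1·0 - -2·-6 + 4·-3
    = 0 + -12 + -12 = -24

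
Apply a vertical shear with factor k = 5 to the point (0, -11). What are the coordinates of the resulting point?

Shear matrix for vertical shear with factor k = 5:
[[1, 0], [5, 1]]
Result: (0, -11) → (0, -11)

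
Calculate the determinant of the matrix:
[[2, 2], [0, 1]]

For a 2×2 matrix [[a, b], [c, d]], det = ad - bc
det = (2)(1) - (2)(0) = 2 - 0 = 2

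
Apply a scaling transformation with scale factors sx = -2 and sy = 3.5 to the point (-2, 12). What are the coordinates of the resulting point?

Scaling matrix:
[[-2, 0], [0, 3.50]]
Result: (-2 × -2, 12 × 3.5) = (4, 42)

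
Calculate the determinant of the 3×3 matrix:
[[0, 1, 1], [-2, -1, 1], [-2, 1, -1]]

Expansion along first row:
det = 0·det([[-1,1],[1,-1]]) - 1·det([[-2,1],[-2,-1]]) + 1·det([[-2,-1],[-2,1]])
    = 0·(-1·-1 - 1·1) - 1·(-2·-1 - 1·-2) + 1·(-2·1 - -1·-2)
    = 0·0 - 1·4 + 1·-4
    = 0 + -4 + -4 = -8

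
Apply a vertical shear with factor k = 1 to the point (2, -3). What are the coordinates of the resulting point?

Shear matrix for vertical shear with factor k = 1:
[[1, 0], [1, 1]]
Result: (2, -3) → (2, -1)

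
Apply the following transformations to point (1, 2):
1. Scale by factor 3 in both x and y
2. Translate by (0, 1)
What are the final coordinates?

Step 1: Scale (1, 2) by 3 → (3, 6)
Step 2: Translate by (0, 1) → (3, 7)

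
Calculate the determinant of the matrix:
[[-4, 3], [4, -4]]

For a 2×2 matrix [[a, b], [c, d]], det = ad - bc
det = (-4)(-4) - (3)(4) = 16 - 12 = 4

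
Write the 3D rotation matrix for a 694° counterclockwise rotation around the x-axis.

Rotation matrix for counterclockwise 694° around x-axis:
cos(694°) = 0.8988, sin(694°) = -0.4384
Result: [[1, 0, 0], [0, 0.8988, 0.4384], [0, -0.4384, 0.8988]]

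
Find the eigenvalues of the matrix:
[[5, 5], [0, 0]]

Characteristic equation: det(A - λI) = 0
λ² - (trace)λ + (det) = 0
trace = 5 + 0 = 5, det = (5)(0) - (5)(0) = 0
λ² - (5)λ + (0) = 0
λ = (5 ± √((5)² - 4·(0))) / 2 = (5 ± √25) / 2
Solving: λ = 0, 5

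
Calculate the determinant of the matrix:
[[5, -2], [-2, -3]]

For a 2×2 matrix [[a, b], [c, d]], det = ad - bc
det = (5)(-3) - (-2)(-2) = -15 - 4 = -19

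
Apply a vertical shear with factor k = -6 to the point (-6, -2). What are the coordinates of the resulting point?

Shear matrix for vertical shear with factor k = -6:
[[1, 0], [-6, 1]]
Result: (-6, -2) → (-6, 34)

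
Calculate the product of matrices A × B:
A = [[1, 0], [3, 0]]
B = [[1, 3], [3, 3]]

Matrix multiplication:
C[0][0] = 1×1 + 0×3 = 1
C[0][1] = 1×3 + 0×3 = 3
C[1][0] = 3×1 + 0×3 = 3
C[1][1] = 3×3 + 0×3 = 9
Result: [[1, 3], [3, 9]]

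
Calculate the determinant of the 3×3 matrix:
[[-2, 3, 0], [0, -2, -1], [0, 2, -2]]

Expansion along first row:
det = -2·det([[-2,-1],[2,-2]]) - 3·det([[0,-1],[0,-2]]) + 0·det([[0,-2],[0,2]])
    = -2·(-2·-2 - -1·2) - 3·(0·-2 - -1·0) + 0·(0·2 - -2·0)
    = -2·6 - 3·0 + 0·0
    = -12 + 0 + 0 = -12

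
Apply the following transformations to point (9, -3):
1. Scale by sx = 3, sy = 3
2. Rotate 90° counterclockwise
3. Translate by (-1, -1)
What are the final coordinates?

Step 1: Scale → (27, -9)
Step 2: Rotate 90° → (9, 27)
Step 3: Translate → (8, 26)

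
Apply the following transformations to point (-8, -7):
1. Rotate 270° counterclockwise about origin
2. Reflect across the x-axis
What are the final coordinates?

Step 1: Rotate 270° → (-7, 8)
Step 2: Reflect across x-axis → (-7, -8)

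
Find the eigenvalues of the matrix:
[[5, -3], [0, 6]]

Characteristic equation: det(A - λI) = 0
λ² - (trace)λ + (det) = 0
trace = 5 + 6 = 11, det = (5)(6) - (-3)(0) = 30
λ² - (11)λ + (30) = 0
λ = (11 ± √((11)² - 4·(30))) / 2 = (11 ± √1) / 2
Solving: λ = 5, 6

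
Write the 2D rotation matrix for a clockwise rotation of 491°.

Rotation matrix formula: [[cos θ, -sin θ], [sin θ, cos θ]]
A clockwise rotation by 491° is equivalent to a counterclockwise rotation by -491°.
For θ = -491°:
cos(-491°) = -0.6561
sin(-491°) = -0.7547
Result: [[-0.6561, 0.7547], [-0.7547, -0.6561]]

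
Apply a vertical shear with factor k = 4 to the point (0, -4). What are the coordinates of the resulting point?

Shear matrix for vertical shear with factor k = 4:
[[1, 0], [4, 1]]
Result: (0, -4) → (0, -4)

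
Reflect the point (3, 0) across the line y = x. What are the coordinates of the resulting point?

Reflection across line y = x: (3, 0) → (0, 3)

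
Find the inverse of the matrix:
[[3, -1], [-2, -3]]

For [[a,b],[c,d]], inverse = (1/det)·[[d,-b],[-c,a]]
det = (3)(-3) - (-1)(-2) = -9 - 2 = -11
Inverse = (1/-11)·[[-3, 1], [2, 3]]
= [[3/11, -1/11], [-2/11, -3/11]]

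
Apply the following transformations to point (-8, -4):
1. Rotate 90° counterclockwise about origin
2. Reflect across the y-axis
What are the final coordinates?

Step 1: Rotate 90° → (4, -8)
Step 2: Reflect across y-axis → (-4, -8)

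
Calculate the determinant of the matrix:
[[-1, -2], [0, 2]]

For a 2×2 matrix [[a, b], [c, d]], det = ad - bc
det = (-1)(2) - (-2)(0) = -2 - 0 = -2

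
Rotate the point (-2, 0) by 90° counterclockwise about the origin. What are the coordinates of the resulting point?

Rotation matrix for 90°: [[cos 90°, -sin 90°], [sin 90°, cos 90°]] = [[0, -1], [1, 0]]
[[0, -1], [1, 0]] × [-2, 0]ᵀ = [0, -2]ᵀ
Result: (0, -2)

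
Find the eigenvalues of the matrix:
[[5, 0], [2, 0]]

Characteristic equation: det(A - λI) = 0
λ² - (trace)λ + (det) = 0
trace = 5 + 0 = 5, det = (5)(0) - (0)(2) = 0
λ² - (5)λ + (0) = 0
λ = (5 ± √((5)² - 4·(0))) / 2 = (5 ± √25) / 2
Solving: λ = 0, 5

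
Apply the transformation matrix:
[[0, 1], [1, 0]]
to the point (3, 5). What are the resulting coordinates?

Matrix multiplication:
[[0, 1], [1, 0]] × [3, 5]ᵀ
= [(0)(3) + (1)(5), (1)(3) + (0)(5)]ᵀ
= [5, 3]ᵀ
Result: (5, 3)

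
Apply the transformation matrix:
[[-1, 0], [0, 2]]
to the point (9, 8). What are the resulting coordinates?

Matrix multiplication:
[[-1, 0], [0, 2]] × [9, 8]ᵀ
= [(-1)(9) + (0)(8), (0)(9) + (2)(8)]ᵀ
= [-9, 16]ᵀ
Result: (-9, 16)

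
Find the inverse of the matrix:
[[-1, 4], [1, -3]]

For [[a,b],[c,d]], inverse = (1/det)·[[d,-b],[-c,a]]
det = (-1)(-3) - (4)(1) = 3 - 4 = -1
Inverse = (1/-1)·[[-3, -4], [-1, -1]]
= [[3, 4], [1, 1]]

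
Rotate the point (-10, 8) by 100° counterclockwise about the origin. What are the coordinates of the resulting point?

Rotation matrix for 100°: [[cos 100°, -sin 100°], [sin 100°, cos 100°]] ≈ [[-0.173648, -0.984808], [0.984808, -0.173648]]
[[-0.173648, -0.984808], [0.984808, -0.173648]] × [-10, 8]ᵀ ≈ [-6.1420, -11.2373]ᵀ
Result: (-6.1420, -11.2373)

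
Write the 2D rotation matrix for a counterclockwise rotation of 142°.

Rotation matrix formula: [[cos θ, -sin θ], [sin θ, cos θ]]
For θ = 142°:
cos(142°) = -0.7880
sin(142°) = 0.6157
Result: [[-0.7880, -0.6157], [0.6157, -0.7880]]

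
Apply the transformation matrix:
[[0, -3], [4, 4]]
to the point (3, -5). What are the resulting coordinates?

Matrix multiplication:
[[0, -3], [4, 4]] × [3, -5]ᵀ
= [(0)(3) + (-3)(-5), (4)(3) + (4)(-5)]ᵀ
= [15, -8]ᵀ
Result: (15, -8)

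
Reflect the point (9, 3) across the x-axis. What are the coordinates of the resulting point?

Reflection across x-axis: (9, 3) → (9, -3)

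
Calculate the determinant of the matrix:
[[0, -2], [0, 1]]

For a 2×2 matrix [[a, b], [c, d]], det = ad - bc
det = (0)(1) - (-2)(0) = 0 - 0 = 0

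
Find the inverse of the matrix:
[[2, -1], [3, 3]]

For [[a,b],[c,d]], inverse = (1/det)·[[d,-b],[-c,a]]
det = (2)(3) - (-1)(3) = 6 - -3 = 9
Inverse = (1/9)·[[3, 1], [-3, 2]]
= [[1/3, 1/9], [-1/3, 2/9]]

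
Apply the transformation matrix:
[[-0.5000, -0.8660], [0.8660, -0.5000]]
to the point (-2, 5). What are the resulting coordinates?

Matrix multiplication:
[[-0.5000, -0.8660], [0.8660, -0.5000]] × [-2, 5]ᵀ
= [(-0.5000)(-2) + (-0.8660)(5), (0.8660)(-2) + (-0.5000)(5)]ᵀ
= [-3.3300, -4.2320]ᵀ
Result: (-3.3300, -4.2320)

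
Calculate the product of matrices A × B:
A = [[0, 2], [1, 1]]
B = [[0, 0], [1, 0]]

Matrix multiplication:
C[0][0] = 0×0 + 2×1 = 2
C[0][1] = 0×0 + 2×0 = 0
C[1][0] = 1×0 + 1×1 = 1
C[1][1] = 1×0 + 1×0 = 0
Result: [[2, 0], [1, 0]]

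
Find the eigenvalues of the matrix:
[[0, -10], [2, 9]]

Characteristic equation: det(A - λI) = 0
λ² - (trace)λ + (det) = 0
trace = 0 + 9 = 9, det = (0)(9) - (-10)(2) = 20
λ² - (9)λ + (20) = 0
λ = (9 ± √((9)² - 4·(20))) / 2 = (9 ± √1) / 2
Solving: λ = 4, 5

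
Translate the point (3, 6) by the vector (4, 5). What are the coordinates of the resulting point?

Translation by (4, 5) (homogeneous matrix [[1, 0, 4], [0, 1, 5], [0, 0, 1]]):
x' = 3 + 4 = 7
y' = 6 + 5 = 11
Result: (7, 11)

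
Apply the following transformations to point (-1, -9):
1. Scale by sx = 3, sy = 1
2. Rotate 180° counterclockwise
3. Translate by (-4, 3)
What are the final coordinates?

Step 1: Scale → (-3, -9)
Step 2: Rotate 180° → (3, 9)
Step 3: Translate → (-1, 12)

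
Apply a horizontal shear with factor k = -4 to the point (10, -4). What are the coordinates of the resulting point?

Shear matrix for horizontal shear with factor k = -4:
[[1, -4], [0, 1]]
Result: (10, -4) → (26, -4)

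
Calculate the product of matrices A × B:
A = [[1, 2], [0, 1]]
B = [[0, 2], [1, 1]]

Matrix multiplication:
C[0][0] = 1×0 + 2×1 = 2
C[0][1] = 1×2 + 2×1 = 4
C[1][0] = 0×0 + 1×1 = 1
C[1][1] = 0×2 + 1×1 = 1
Result: [[2, 4], [1, 1]]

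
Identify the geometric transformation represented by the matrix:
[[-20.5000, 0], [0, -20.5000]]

This matrix represents: uniform scaling by factor -20.5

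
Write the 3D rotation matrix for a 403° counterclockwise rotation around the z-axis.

Rotation matrix for counterclockwise 403° around z-axis:
cos(403°) = 0.7314, sin(403°) = 0.6820
Result: [[0.7314, -0.6820, 0], [0.6820, 0.7314, 0], [0, 0, 1]]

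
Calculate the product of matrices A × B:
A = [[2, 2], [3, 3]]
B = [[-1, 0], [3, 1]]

Matrix multiplication:
C[0][0] = 2×-1 + 2×3 = 4
C[0][1] = 2×0 + 2×1 = 2
C[1][0] = 3×-1 + 3×3 = 6
C[1][1] = 3×0 + 3×1 = 3
Result: [[4, 2], [6, 3]]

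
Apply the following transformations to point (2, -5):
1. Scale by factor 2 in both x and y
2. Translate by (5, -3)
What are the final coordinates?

Step 1: Scale (2, -5) by 2 → (4, -10)
Step 2: Translate by (5, -3) → (9, -13)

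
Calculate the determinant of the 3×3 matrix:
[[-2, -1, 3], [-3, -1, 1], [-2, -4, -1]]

Expansion along first row:
det = -2·det([[-1,1],[-4,-1]]) - -1·det([[-3,1],[-2,-1]]) + 3·det([[-3,-1],[-2,-4]])
    = -2·(-1·-1 - 1·-4) - -1·(-3·-1 - 1·-2) + 3·(-3·-4 - -1·-2)
    = -2·5 - -1·5 + 3·10
    = -10 + 5 + 30 = 25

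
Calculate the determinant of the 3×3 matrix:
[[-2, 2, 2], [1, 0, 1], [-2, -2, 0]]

Expansion along first row:
det = -2·det([[0,1],[-2,0]]) - 2·det([[1,1],[-2,0]]) + 2·det([[1,0],[-2,-2]])
    = -2·(0·0 - 1·-2) - 2·(1·0 - 1·-2) + 2·(1·-2 - 0·-2)
    = -2·2 - 2·2 + 2·-2
    = -4 + -4 + -4 = -12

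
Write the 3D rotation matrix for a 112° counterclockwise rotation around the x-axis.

Rotation matrix for counterclockwise 112° around x-axis:
cos(112°) = -0.3746, sin(112°) = 0.9272
Result: [[1, 0, 0], [0, -0.3746, -0.9272], [0, 0.9272, -0.3746]]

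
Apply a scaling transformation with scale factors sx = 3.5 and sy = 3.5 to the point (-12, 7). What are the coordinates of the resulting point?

Scaling matrix:
[[3.50, 0], [0, 3.50]]
Result: (-12 × 3.5, 7 × 3.5) = (-42, 24.5)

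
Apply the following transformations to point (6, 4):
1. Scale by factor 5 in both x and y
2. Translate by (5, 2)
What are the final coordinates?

Step 1: Scale (6, 4) by 5 → (30, 20)
Step 2: Translate by (5, 2) → (35, 22)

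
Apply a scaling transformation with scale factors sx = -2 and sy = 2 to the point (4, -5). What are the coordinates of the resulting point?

Scaling matrix:
[[-2, 0], [0, 2]]
Result: (4 × -2, -5 × 2) = (-8, -10)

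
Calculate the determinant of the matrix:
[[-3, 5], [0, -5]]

For a 2×2 matrix [[a, b], [c, d]], det = ad - bc
det = (-3)(-5) - (5)(0) = 15 - 0 = 15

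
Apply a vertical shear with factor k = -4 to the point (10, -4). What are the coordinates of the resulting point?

Shear matrix for vertical shear with factor k = -4:
[[1, 0], [-4, 1]]
Result: (10, -4) → (10, -44)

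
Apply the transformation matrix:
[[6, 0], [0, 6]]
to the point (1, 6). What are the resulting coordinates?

Matrix multiplication:
[[6, 0], [0, 6]] × [1, 6]ᵀ
= [(6)(1) + (0)(6), (0)(1) + (6)(6)]ᵀ
= [6, 36]ᵀ
Result: (6, 36)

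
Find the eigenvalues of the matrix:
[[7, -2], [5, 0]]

Characteristic equation: det(A - λI) = 0
λ² - (trace)λ + (det) = 0
trace = 7 + 0 = 7, det = (7)(0) - (-2)(5) = 10
λ² - (7)λ + (10) = 0
λ = (7 ± √((7)² - 4·(10))) / 2 = (7 ± √9) / 2
Solving: λ = 2, 5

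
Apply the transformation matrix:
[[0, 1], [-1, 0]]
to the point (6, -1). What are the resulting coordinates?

Matrix multiplication:
[[0, 1], [-1, 0]] × [6, -1]ᵀ
= [(0)(6) + (1)(-1), (-1)(6) + (0)(-1)]ᵀ
= [-1, -6]ᵀ
Result: (-1, -6)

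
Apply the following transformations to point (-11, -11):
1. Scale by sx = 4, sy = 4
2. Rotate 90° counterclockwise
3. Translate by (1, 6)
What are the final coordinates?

Step 1: Scale → (-44, -44)
Step 2: Rotate 90° → (44, -44)
Step 3: Translate → (45, -38)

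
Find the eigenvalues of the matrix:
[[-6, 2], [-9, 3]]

Characteristic equation: det(A - λI) = 0
λ² - (trace)λ + (det) = 0
trace = -6 + 3 = -3, det = (-6)(3) - (2)(-9) = 0
λ² - (-3)λ + (0) = 0
λ = (-3 ± √((-3)² - 4·(0))) / 2 = (-3 ± √9) / 2
Solving: λ = -3, 0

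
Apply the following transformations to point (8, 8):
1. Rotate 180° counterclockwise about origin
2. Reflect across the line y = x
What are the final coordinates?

Step 1: Rotate 180° → (-8, -8)
Step 2: Reflect across line y = x → (-8, -8)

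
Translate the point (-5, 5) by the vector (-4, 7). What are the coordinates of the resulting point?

Translation by (-4, 7) (homogeneous matrix [[1, 0, -4], [0, 1, 7], [0, 0, 1]]):
x' = -5 + -4 = -9
y' = 5 + 7 = 12
Result: (-9, 12)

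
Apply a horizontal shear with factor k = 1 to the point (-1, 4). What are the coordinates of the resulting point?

Shear matrix for horizontal shear with factor k = 1:
[[1, 1], [0, 1]]
Result: (-1, 4) → (3, 4)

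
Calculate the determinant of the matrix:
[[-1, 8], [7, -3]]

For a 2×2 matrix [[a, b], [c, d]], det = ad - bc
det = (-1)(-3) - (8)(7) = 3 - 56 = -53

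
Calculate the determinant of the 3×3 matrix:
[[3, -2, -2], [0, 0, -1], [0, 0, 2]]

Expansion along first row:
det = 3·det([[0,-1],[0,2]]) - -2·det([[0,-1],[0,2]]) + -2·det([[0,0],[0,0]])
    = 3·(0·2 - -1·0) - -2·(0·2 - -1·0) + -2·(0·0 - 0·0)
    = 3·0 - -2·0 + -2·0
    = 0 + 0 + 0 = 0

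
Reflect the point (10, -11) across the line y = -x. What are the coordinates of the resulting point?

Reflection across line y = -x: (10, -11) → (11, -10)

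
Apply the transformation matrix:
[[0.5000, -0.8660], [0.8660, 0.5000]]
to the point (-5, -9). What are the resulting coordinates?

Matrix multiplication:
[[0.5000, -0.8660], [0.8660, 0.5000]] × [-5, -9]ᵀ
= [(0.5000)(-5) + (-0.8660)(-9), (0.8660)(-5) + (0.5000)(-9)]ᵀ
= [5.2940, -8.8300]ᵀ
Result: (5.2940, -8.8300)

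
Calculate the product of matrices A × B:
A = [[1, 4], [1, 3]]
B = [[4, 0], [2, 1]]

Matrix multiplication:
C[0][0] = 1×4 + 4×2 = 12
C[0][1] = 1×0 + 4×1 = 4
C[1][0] = 1×4 + 3×2 = 10
C[1][1] = 1×0 + 3×1 = 3
Result: [[12, 4], [10, 3]]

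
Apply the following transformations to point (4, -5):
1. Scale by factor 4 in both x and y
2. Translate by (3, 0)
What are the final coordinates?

Step 1: Scale (4, -5) by 4 → (16, -20)
Step 2: Translate by (3, 0) → (19, -20)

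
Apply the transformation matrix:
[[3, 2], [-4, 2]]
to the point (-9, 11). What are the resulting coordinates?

Matrix multiplication:
[[3, 2], [-4, 2]] × [-9, 11]ᵀ
= [(3)(-9) + (2)(11), (-4)(-9) + (2)(11)]ᵀ
= [-5, 58]ᵀ
Result: (-5, 58)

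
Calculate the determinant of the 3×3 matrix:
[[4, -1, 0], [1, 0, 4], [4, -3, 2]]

Expansion along first row:
det = 4·det([[0,4],[-3,2]]) - -1·det([[1,4],[4,2]]) + 0·det([[1,0],[4,-3]])
    = 4·(0·2 - 4·-3) - -1·(1·2 - 4·4) + 0·(1·-3 - 0·4)
    = 4·12 - -1·-14 + 0·-3
    = 48 + -14 + 0 = 34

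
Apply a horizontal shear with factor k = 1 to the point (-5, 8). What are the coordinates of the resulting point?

Shear matrix for horizontal shear with factor k = 1:
[[1, 1], [0, 1]]
Result: (-5, 8) → (3, 8)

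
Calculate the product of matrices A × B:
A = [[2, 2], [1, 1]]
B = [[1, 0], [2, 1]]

Matrix multiplication:
C[0][0] = 2×1 + 2×2 = 6
C[0][1] = 2×0 + 2×1 = 2
C[1][0] = 1×1 + 1×2 = 3
C[1][1] = 1×0 + 1×1 = 1
Result: [[6, 2], [3, 1]]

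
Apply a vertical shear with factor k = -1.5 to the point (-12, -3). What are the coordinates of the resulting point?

Shear matrix for vertical shear with factor k = -1.5:
[[1, 0], [-1.50, 1]]
Result: (-12, -3) → (-12, 15)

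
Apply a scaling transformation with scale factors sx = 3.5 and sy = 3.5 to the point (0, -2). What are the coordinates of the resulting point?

Scaling matrix:
[[3.50, 0], [0, 3.50]]
Result: (0 × 3.5, -2 × 3.5) = (0, -7)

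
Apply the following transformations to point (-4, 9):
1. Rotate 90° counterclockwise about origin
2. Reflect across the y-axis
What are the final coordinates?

Step 1: Rotate 90° → (-9, -4)
Step 2: Reflect across y-axis → (9, -4)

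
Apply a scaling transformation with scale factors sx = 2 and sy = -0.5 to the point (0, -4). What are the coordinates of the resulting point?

Scaling matrix:
[[2, 0], [0, -0.50]]
Result: (0 × 2, -4 × -0.5) = (0, 2)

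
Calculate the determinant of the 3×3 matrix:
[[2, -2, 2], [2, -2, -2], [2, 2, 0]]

Expansion along first row:
det = 2·det([[-2,-2],[2,0]]) - -2·det([[2,-2],[2,0]]) + 2·det([[2,-2],[2,2]])
    = 2·(-2·0 - -2·2) - -2·(2·0 - -2·2) + 2·(2·2 - -2·2)
    = 2·4 - -2·4 + 2·8
    = 8 + 8 + 16 = 32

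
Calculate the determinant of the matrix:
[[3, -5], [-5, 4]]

For a 2×2 matrix [[a, b], [c, d]], det = ad - bc
det = (3)(4) - (-5)(-5) = 12 - 25 = -13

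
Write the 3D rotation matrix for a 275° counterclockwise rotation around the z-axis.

Rotation matrix for counterclockwise 275° around z-axis:
cos(275°) = 0.0872, sin(275°) = -0.9962
Result: [[0.0872, 0.9962, 0], [-0.9962, 0.0872, 0], [0, 0, 1]]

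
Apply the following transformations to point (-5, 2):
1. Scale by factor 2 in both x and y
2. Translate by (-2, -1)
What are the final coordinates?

Step 1: Scale (-5, 2) by 2 → (-10, 4)
Step 2: Translate by (-2, -1) → (-12, 3)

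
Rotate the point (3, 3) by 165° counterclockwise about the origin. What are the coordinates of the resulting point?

Rotation matrix for 165°: [[cos 165°, -sin 165°], [sin 165°, cos 165°]] ≈ [[-0.965926, -0.258819], [0.258819, -0.965926]]
[[-0.965926, -0.258819], [0.258819, -0.965926]] × [3, 3]ᵀ ≈ [-3.6742, -2.1213]ᵀ
Result: (-3.6742, -2.1213)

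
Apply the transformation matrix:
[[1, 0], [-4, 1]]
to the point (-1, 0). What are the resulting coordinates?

Matrix multiplication:
[[1, 0], [-4, 1]] × [-1, 0]ᵀ
= [(1)(-1) + (0)(0), (-4)(-1) + (1)(0)]ᵀ
= [-1, 4]ᵀ
Result: (-1, 4)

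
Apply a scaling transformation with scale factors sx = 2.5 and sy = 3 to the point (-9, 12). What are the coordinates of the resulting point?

Scaling matrix:
[[2.50, 0], [0, 3]]
Result: (-9 × 2.5, 12 × 3) = (-22.5, 36)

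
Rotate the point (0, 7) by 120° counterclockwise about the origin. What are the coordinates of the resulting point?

Rotation matrix for 120°: [[cos 120°, -sin 120°], [sin 120°, cos 120°]] ≈ [[-0.500000, -0.866025], [0.866025, -0.500000]]
[[-0.500000, -0.866025], [0.866025, -0.500000]] × [0, 7]ᵀ ≈ [-6.0622, -3.5000]ᵀ
Result: (-6.0622, -3.5000)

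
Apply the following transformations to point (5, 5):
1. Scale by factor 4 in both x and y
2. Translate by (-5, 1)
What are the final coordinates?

Step 1: Scale (5, 5) by 4 → (20, 20)
Step 2: Translate by (-5, 1) → (15, 21)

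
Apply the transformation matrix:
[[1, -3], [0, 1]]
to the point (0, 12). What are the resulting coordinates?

Matrix multiplication:
[[1, -3], [0, 1]] × [0, 12]ᵀ
= [(1)(0) + (-3)(12), (0)(0) + (1)(12)]ᵀ
= [-36, 12]ᵀ
Result: (-36, 12)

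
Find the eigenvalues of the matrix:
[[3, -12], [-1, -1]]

Characteristic equation: det(A - λI) = 0
λ² - (trace)λ + (det) = 0
trace = 3 + -1 = 2, det = (3)(-1) - (-12)(-1) = -15
λ² - (2)λ + (-15) = 0
λ = (2 ± √((2)² - 4·(-15))) / 2 = (2 ± √64) / 2
Solving: λ = -3, 5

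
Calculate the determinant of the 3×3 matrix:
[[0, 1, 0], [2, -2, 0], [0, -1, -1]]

Expansion along first row:
det = 0·det([[-2,0],[-1,-1]]) - 1·det([[2,0],[0,-1]]) + 0·det([[2,-2],[0,-1]])
    = 0·(-2·-1 - 0·-1) - 1·(2·-1 - 0·0) + 0·(2·-1 - -2·0)
    = 0·2 - 1·-2 + 0·-2
    = 0 + 2 + 0 = 2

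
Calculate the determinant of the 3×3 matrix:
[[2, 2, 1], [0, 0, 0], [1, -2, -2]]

Expansion along first row:
det = 2·det([[0,0],[-2,-2]]) - 2·det([[0,0],[1,-2]]) + 1·det([[0,0],[1,-2]])
    = 2·(0·-2 - 0·-2) - 2·(0·-2 - 0·1) + 1·(0·-2 - 0·1)
    = 2·0 - 2·0 + 1·0
    = 0 + 0 + 0 = 0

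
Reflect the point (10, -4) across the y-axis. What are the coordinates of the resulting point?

Reflection across y-axis: (10, -4) → (-10, -4)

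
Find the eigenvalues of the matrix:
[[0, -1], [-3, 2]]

Characteristic equation: det(A - λI) = 0
λ² - (trace)λ + (det) = 0
trace = 0 + 2 = 2, det = (0)(2) - (-1)(-3) = -3
λ² - (2)λ + (-3) = 0
λ = (2 ± √((2)² - 4·(-3))) / 2 = (2 ± √16) / 2
Solving: λ = -1, 3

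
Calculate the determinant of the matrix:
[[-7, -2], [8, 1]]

For a 2×2 matrix [[a, b], [c, d]], det = ad - bc
det = (-7)(1) - (-2)(8) = -7 - -16 = 9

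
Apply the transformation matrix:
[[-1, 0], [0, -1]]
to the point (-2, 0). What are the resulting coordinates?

Matrix multiplication:
[[-1, 0], [0, -1]] × [-2, 0]ᵀ
= [(-1)(-2) + (0)(0), (0)(-2) + (-1)(0)]ᵀ
= [2, 0]ᵀ
Result: (2, 0)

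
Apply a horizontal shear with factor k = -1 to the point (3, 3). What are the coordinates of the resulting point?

Shear matrix for horizontal shear with factor k = -1:
[[1, -1], [0, 1]]
Result: (3, 3) → (0, 3)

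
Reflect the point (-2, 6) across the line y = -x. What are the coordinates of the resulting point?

Reflection across line y = -x: (-2, 6) → (-6, 2)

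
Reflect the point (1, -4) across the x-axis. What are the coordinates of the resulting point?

Reflection across x-axis: (1, -4) → (1, 4)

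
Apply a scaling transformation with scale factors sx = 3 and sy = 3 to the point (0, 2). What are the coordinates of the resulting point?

Scaling matrix:
[[3, 0], [0, 3]]
Result: (0 × 3, 2 × 3) = (0, 6)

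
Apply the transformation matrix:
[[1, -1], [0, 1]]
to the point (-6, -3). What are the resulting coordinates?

Matrix multiplication:
[[1, -1], [0, 1]] × [-6, -3]ᵀ
= [(1)(-6) + (-1)(-3), (0)(-6) + (1)(-3)]ᵀ
= [-3, -3]ᵀ
Result: (-3, -3)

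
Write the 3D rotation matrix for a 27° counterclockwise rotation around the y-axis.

Rotation matrix for counterclockwise 27° around y-axis:
cos(27°) = 0.8910, sin(27°) = 0.4540
Result: [[0.8910, 0, 0.4540], [0, 1, 0], [-0.4540, 0, 0.8910]]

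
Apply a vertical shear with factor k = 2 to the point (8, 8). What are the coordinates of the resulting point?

Shear matrix for vertical shear with factor k = 2:
[[1, 0], [2, 1]]
Result: (8, 8) → (8, 24)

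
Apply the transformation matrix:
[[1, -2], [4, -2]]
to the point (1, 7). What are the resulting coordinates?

Matrix multiplication:
[[1, -2], [4, -2]] × [1, 7]ᵀ
= [(1)(1) + (-2)(7), (4)(1) + (-2)(7)]ᵀ
= [-13, -10]ᵀ
Result: (-13, -10)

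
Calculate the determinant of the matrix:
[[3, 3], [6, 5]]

For a 2×2 matrix [[a, b], [c, d]], det = ad - bc
det = (3)(5) - (3)(6) = 15 - 18 = -3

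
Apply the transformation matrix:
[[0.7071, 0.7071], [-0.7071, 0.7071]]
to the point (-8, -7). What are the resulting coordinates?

Matrix multiplication:
[[0.7071, 0.7071], [-0.7071, 0.7071]] × [-8, -7]ᵀ
= [(0.7071)(-8) + (0.7071)(-7), (-0.7071)(-8) + (0.7071)(-7)]ᵀ
= [-10.6065, 0.7071]ᵀ
Result: (-10.6065, 0.7071)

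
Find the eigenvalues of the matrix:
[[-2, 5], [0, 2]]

Characteristic equation: det(A - λI) = 0
λ² - (trace)λ + (det) = 0
trace = -2 + 2 = 0, det = (-2)(2) - (5)(0) = -4
λ² - (0)λ + (-4) = 0
λ = (0 ± √((0)² - 4·(-4))) / 2 = (0 ± √16) / 2
Solving: λ = -2, 2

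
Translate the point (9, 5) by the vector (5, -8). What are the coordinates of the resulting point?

Translation by (5, -8) (homogeneous matrix [[1, 0, 5], [0, 1, -8], [0, 0, 1]]):
x' = 9 + 5 = 14
y' = 5 + -8 = -3
Result: (14, -3)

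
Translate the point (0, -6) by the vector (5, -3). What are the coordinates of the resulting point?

Translation by (5, -3) (homogeneous matrix [[1, 0, 5], [0, 1, -3], [0, 0, 1]]):
x' = 0 + 5 = 5
y' = -6 + -3 = -9
Result: (5, -9)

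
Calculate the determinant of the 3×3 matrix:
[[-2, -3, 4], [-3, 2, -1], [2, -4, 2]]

Expansion along first row:
det = -2·det([[2,-1],[-4,2]]) - -3·det([[-3,-1],[2,2]]) + 4·det([[-3,2],[2,-4]])
    = -2·(2·2 - -1·-4) - -3·(-3·2 - -1·2) + 4·(-3·-4 - 2·2)
    = -2·0 - -3·-4 + 4·8
    = 0 + -12 + 32 = 20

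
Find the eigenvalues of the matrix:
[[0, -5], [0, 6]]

Characteristic equation: det(A - λI) = 0
λ² - (trace)λ + (det) = 0
trace = 0 + 6 = 6, det = (0)(6) - (-5)(0) = 0
λ² - (6)λ + (0) = 0
λ = (6 ± √((6)² - 4·(0))) / 2 = (6 ± √36) / 2
Solving: λ = 0, 6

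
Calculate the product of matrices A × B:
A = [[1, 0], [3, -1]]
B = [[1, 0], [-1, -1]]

Matrix multiplication:
C[0][0] = 1×1 + 0×-1 = 1
C[0][1] = 1×0 + 0×-1 = 0
C[1][0] = 3×1 + -1×-1 = 4
C[1][1] = 3×0 + -1×-1 = 1
Result: [[1, 0], [4, 1]]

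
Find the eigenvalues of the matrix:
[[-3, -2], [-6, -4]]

Characteristic equation: det(A - λI) = 0
λ² - (trace)λ + (det) = 0
trace = -3 + -4 = -7, det = (-3)(-4) - (-2)(-6) = 0
λ² - (-7)λ + (0) = 0
λ = (-7 ± √((-7)² - 4·(0))) / 2 = (-7 ± √49) / 2
Solving: λ = -7, 0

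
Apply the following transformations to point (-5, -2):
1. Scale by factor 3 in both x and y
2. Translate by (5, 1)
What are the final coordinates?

Step 1: Scale (-5, -2) by 3 → (-15, -6)
Step 2: Translate by (5, 1) → (-10, -5)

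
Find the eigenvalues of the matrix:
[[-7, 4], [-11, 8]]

Characteristic equation: det(A - λI) = 0
λ² - (trace)λ + (det) = 0
trace = -7 + 8 = 1, det = (-7)(8) - (4)(-11) = -12
λ² - (1)λ + (-12) = 0
λ = (1 ± √((1)² - 4·(-12))) / 2 = (1 ± √49) / 2
Solving: λ = -3, 4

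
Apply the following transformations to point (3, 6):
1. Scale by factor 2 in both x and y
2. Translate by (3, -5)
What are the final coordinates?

Step 1: Scale (3, 6) by 2 → (6, 12)
Step 2: Translate by (3, -5) → (9, 7)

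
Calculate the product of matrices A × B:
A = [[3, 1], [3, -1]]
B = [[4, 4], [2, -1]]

Matrix multiplication:
C[0][0] = 3×4 + 1×2 = 14
C[0][1] = 3×4 + 1×-1 = 11
C[1][0] = 3×4 + -1×2 = 10
C[1][1] = 3×4 + -1×-1 = 13
Result: [[14, 11], [10, 13]]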